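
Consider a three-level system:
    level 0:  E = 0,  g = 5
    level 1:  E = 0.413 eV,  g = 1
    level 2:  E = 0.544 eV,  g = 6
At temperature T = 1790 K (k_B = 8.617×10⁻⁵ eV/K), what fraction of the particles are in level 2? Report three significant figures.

k_BT = 8.617×10⁻⁵ × 1790 K = 0.15424 eV.
Eᵢ/kT = 0, 2.6776, 3.5270.
Z = Σ gᵢe^(−Eᵢ/kT) = 5·e^(−0) + 1·e^(−2.6776) + 6·e^(−3.5270) = 5.0000 + 0.068728 + 0.17636 = 5.2451.
P₂ = g₂ e^(−E₂/kT) / Z = 0.17636/5.2451 = 0.0336.

0.0336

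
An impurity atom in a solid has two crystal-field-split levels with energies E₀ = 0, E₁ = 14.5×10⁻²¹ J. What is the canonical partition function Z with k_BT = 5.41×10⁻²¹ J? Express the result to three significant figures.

Eᵢ/kT = 0, 2.6802.
Z = Σ e^(−Eᵢ/kT) = e^(−0) + e^(−2.6802) = 1.0000 + 0.068549 = 1.0685.

Z = 1.07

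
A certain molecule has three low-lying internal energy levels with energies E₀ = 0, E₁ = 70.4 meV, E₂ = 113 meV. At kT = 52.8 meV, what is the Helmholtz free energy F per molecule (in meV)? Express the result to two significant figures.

-17 meV

Eᵢ/kT = 0, 1.333, 2.140.
Z = Σ e^(−Eᵢ/kT) = e^(−0) + e^(−1.333) + e^(−2.140) = 1.000 + 0.2637 + 0.1177 = 1.381.
F = −kT ln Z = −52.8 × ln(1.381) = −52.8 × 0.3228 = -17 meV.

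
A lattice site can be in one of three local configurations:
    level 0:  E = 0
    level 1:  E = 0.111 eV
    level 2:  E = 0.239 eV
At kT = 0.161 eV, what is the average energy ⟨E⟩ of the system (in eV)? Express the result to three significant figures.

0.0636 eV

Eᵢ/kT = 0, 0.68944, 1.4845.
Z = Σ e^(−Eᵢ/kT) = e^(−0) + e^(−0.68944) + e^(−1.4845) = 1.0000 + 0.50186 + 0.22662 = 1.7285.
⟨E⟩ = Σ Eᵢ e^(−Eᵢ/kT) / Z = (0·1.0000 + 0.111·0.50186 + 0.239·0.22662) / 1.7285 = 0.0636 eV.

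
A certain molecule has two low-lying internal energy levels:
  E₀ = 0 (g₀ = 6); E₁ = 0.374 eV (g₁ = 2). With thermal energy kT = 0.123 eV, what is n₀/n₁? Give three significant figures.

n₀/n₁ = (g₀/g₁) exp[−(E₀−E₁)/kT] = (6/2) × exp(−(-0.374 eV)/(0.123 eV)) = (6/2) × exp(3.0407) = 62.8.

62.8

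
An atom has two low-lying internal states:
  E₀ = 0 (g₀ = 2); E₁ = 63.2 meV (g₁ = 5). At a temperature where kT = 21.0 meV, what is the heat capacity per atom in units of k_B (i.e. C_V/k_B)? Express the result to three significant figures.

0.885

Eᵢ/kT = 0, 3.0095.
Z = Σ gᵢe^(−Eᵢ/kT) = 2·e^(−0) + 5·e^(−3.0095) = 2.0000 + 0.24658 = 2.2466.
⟨E⟩ = 6.9366 meV, ⟨E²⟩ = 438.40 meV².
C_V/k_B = (⟨E²⟩ − ⟨E⟩²)/(kT)² = (438.40 − 48.116)/441.00 = 0.885.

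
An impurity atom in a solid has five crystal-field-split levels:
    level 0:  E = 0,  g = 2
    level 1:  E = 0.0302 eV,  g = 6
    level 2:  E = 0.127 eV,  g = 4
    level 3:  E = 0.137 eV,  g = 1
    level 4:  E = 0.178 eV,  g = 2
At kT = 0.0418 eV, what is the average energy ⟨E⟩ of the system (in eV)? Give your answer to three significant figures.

Eᵢ/kT = 0, 0.72249, 3.0383, 3.2775, 4.2584.
Z = Σ gᵢe^(−Eᵢ/kT) = 2·e^(−0) + 6·e^(−0.72249) + 4·e^(−3.0383) + 1·e^(−3.2775) + 2·e^(−4.2584) = 2.0000 + 2.9133 + 0.19167 + 0.037722 + 0.028290 = 5.1710.
⟨E⟩ = Σ Eᵢ gᵢe^(−Eᵢ/kT) / Z = (0·2.0000 + 0.0302·2.9133 + 0.127·0.19167 + 0.137·0.037722 + 0.178·0.028290) / 5.1710 = 0.0237 eV.

0.0237 eV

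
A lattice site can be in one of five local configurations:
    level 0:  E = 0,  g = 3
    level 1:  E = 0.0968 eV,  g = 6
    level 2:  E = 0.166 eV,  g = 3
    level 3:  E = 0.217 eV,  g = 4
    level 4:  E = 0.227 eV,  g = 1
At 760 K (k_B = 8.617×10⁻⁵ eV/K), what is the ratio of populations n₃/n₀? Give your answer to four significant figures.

k_BT = 8.617×10⁻⁵ × 760 K = 0.0654892 eV.
n₃/n₀ = (g₃/g₀) exp[−(E₃−E₀)/kT] = (4/3) × exp(−(0.217 eV)/(0.0654892 eV)) = (4/3) × exp(-3.31352) = 0.04852.

0.04852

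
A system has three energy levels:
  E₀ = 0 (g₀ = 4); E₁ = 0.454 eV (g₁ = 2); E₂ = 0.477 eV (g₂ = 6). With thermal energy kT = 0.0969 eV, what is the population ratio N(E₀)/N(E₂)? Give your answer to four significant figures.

n₀/n₂ = (g₀/g₂) exp[−(E₀−E₂)/kT] = (4/6) × exp(−(-0.477 eV)/(0.0969 eV)) = (4/6) × exp(4.92260) = 91.57.

91.57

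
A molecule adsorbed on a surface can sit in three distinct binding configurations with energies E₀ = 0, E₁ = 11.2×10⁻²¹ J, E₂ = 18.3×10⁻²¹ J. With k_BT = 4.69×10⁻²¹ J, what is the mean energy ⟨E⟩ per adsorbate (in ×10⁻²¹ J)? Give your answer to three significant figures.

1.26 ×10⁻²¹ J

Eᵢ/kT = 0, 2.3881, 3.9019.
Z = Σ e^(−Eᵢ/kT) = e^(−0) + e^(−2.3881) + e^(−3.9019) = 1.0000 + 0.091804 + 0.020203 = 1.1120.
⟨E⟩ = Σ Eᵢ e^(−Eᵢ/kT) / Z = (0·1.0000 + 11.2·0.091804 + 18.3·0.020203) / 1.1120 = 1.26 ×10⁻²¹ J.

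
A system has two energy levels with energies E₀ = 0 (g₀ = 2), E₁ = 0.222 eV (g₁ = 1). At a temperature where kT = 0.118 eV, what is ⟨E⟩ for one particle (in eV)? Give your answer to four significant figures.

Eᵢ/kT = 0, 1.88136.
Z = Σ gᵢe^(−Eᵢ/kT) = 2·e^(−0) + 1·e^(−1.88136) = 2.00000 + 0.152383 = 2.15238.
⟨E⟩ = Σ Eᵢ gᵢe^(−Eᵢ/kT) / Z = (0·2.00000 + 0.222·0.152383) / 2.15238 = 0.01572 eV.

0.01572 eV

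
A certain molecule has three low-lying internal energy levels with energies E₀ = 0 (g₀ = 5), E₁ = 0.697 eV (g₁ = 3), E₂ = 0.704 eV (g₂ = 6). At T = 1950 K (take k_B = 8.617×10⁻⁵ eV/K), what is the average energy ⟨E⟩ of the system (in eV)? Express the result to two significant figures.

k_BT = 8.617×10⁻⁵ × 1950 K = 0.1680 eV.
Eᵢ/kT = 0, 4.149, 4.190.
Z = Σ gᵢe^(−Eᵢ/kT) = 5·e^(−0) + 3·e^(−4.149) + 6·e^(−4.190) = 5.000 + 0.04734 + 0.09088 = 5.138.
⟨E⟩ = Σ Eᵢ gᵢe^(−Eᵢ/kT) / Z = (0·5.000 + 0.697·0.04734 + 0.704·0.09088) / 5.138 = 0.019 eV.

0.019 eV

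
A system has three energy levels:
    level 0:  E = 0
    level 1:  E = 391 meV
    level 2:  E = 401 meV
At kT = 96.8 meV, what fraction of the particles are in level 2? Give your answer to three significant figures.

0.0154

Eᵢ/kT = 0, 4.0393, 4.1426.
Z = Σ e^(−Eᵢ/kT) = e^(−0) + e^(−4.0393) + e^(−4.1426) = 1.0000 + 0.017610 + 0.015882 = 1.0335.
P₂ = e^(−E₂/kT) / Z = 0.015882/1.0335 = 0.0154.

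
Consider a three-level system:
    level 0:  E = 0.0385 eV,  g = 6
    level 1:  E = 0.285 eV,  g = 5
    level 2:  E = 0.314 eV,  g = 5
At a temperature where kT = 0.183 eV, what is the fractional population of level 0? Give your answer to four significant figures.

Eᵢ/kT = 0.210383, 1.55738, 1.71585.
Z = Σ gᵢe^(−Eᵢ/kT) = 6·e^(−0.210383) + 5·e^(−1.55738) + 5·e^(−1.71585) = 4.86164 + 1.05344 + 0.899054 = 6.81413.
P₀ = g₀ e^(−E₀/kT) / Z = 4.86164/6.81413 = 0.7135.

0.7135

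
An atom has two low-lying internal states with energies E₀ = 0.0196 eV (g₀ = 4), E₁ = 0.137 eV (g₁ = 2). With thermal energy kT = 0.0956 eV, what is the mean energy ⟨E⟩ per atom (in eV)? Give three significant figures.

Eᵢ/kT = 0.20502, 1.4331.
Z = Σ gᵢe^(−Eᵢ/kT) = 4·e^(−0.20502) + 2·e^(−1.4331) = 3.2585 + 0.47714 = 3.7356.
⟨E⟩ = Σ Eᵢ gᵢe^(−Eᵢ/kT) / Z = (0.0196·3.2585 + 0.137·0.47714) / 3.7356 = 0.0346 eV.

0.0346 eV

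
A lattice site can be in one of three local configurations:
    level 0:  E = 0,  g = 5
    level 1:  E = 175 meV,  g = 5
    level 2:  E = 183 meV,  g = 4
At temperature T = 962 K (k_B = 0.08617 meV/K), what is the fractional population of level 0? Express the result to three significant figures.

0.827

k_BT = 0.08617 × 962 K = 82.896 meV.
Eᵢ/kT = 0, 2.1111, 2.2076.
Z = Σ gᵢe^(−Eᵢ/kT) = 5·e^(−0) + 5·e^(−2.1111) + 4·e^(−2.2076) = 5.0000 + 0.60552 + 0.43986 = 6.0454.
P₀ = g₀ e^(−E₀/kT) / Z = 5.0000/6.0454 = 0.827.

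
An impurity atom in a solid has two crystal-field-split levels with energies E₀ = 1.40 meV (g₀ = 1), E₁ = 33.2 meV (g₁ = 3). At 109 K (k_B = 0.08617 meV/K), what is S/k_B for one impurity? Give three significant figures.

0.409

k_BT = 0.08617 × 109 K = 9.3925 meV.
Eᵢ/kT = 0.14906, 3.5347.
Z = Σ gᵢe^(−Eᵢ/kT) = 1·e^(−0.14906) + 3·e^(−3.5347) = 0.86152 + 0.087503 = 0.94902.
⟨E⟩ = Σ EᵢPᵢ = 4.3321 meV.
S/k_B = ln Z + ⟨E⟩/kT = ln(0.94902) + 4.3321/9.3925 = -0.052325 + 0.46123 = 0.409.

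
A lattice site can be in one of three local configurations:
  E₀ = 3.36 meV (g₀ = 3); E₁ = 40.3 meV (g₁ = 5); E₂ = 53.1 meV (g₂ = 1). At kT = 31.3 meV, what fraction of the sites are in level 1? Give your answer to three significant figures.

Eᵢ/kT = 0.10735, 1.2875, 1.6965.
Z = Σ gᵢe^(−Eᵢ/kT) = 3·e^(−0.10735) + 5·e^(−1.2875) + 1·e^(−1.6965) = 2.6946 + 1.3798 + 0.18332 = 4.2577.
P₁ = g₁ e^(−E₁/kT) / Z = 1.3798/4.2577 = 0.324.

0.324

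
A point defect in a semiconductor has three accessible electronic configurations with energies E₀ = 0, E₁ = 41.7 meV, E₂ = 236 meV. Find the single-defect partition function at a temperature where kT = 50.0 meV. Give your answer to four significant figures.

Z = 1.443

Eᵢ/kT = 0, 0.834000, 4.72000.
Z = Σ e^(−Eᵢ/kT) = e^(−0) + e^(−0.834000) + e^(−4.72000) = 1.00000 + 0.434309 + 0.00891518 = 1.44322.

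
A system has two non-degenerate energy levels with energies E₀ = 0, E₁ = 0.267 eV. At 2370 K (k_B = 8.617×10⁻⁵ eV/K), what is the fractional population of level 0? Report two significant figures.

k_BT = 8.617×10⁻⁵ × 2370 K = 0.2042 eV.
Eᵢ/kT = 0, 1.308.
Z = Σ e^(−Eᵢ/kT) = e^(−0) + e^(−1.308) = 1.000 + 0.2704 = 1.270.
P₀ = e^(−E₀/kT) / Z = 1.000/1.270 = 0.79.

0.79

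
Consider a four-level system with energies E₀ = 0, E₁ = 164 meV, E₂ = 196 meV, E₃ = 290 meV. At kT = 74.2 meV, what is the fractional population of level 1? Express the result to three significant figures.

0.0913

Eᵢ/kT = 0, 2.2102, 2.6415, 3.9084.
Z = Σ e^(−Eᵢ/kT) = e^(−0) + e^(−2.2102) + e^(−2.6415) + e^(−3.9084) = 1.0000 + 0.10968 + 0.071254 + 0.020073 = 1.2010.
P₁ = e^(−E₁/kT) / Z = 0.10968/1.2010 = 0.0913.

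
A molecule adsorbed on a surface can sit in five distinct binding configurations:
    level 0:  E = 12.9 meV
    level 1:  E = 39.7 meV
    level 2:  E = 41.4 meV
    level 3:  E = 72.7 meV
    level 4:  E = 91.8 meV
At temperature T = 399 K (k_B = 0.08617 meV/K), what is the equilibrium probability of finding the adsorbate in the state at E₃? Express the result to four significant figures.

0.08088

k_BT = 0.08617 × 399 K = 34.3818 meV.
Eᵢ/kT = 0.375199, 1.15468, 1.20413, 2.11449, 2.67002.
Z = Σ e^(−Eᵢ/kT) = e^(−0.375199) + e^(−1.15468) + e^(−1.20413) + e^(−2.11449) + e^(−2.67002) = 0.687153 + 0.315158 + 0.299953 + 0.120695 + 0.0692508 = 1.49221.
P₃ = e^(−E₃/kT) / Z = 0.120695/1.49221 = 0.08088.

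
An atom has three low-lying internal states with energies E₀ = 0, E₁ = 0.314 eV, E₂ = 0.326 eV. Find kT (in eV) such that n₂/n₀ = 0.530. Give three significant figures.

n₂/n₀ = exp[−(E₂−E₀)/kT] = 0.530.
⇒ (E₂−E₀)/kT = ln(1/0.530) = ln(1.8868) = 0.63488.
kT = 0.326 eV / 0.63488 = 0.513 eV.

0.513 eV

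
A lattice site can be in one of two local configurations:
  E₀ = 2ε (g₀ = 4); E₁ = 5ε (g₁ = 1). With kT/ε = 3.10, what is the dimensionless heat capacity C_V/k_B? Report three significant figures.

Eᵢ/kT = 0.64516, 1.6129.
Z = Σ gᵢe^(−Eᵢ/kT) = 4·e^(−0.64516) + 1·e^(−1.6129) = 2.0983 + 0.19931 = 2.2976.
⟨E⟩ = 2.2602 ε, ⟨E²⟩ = 5.8217 ε².
C_V/k_B = (⟨E²⟩ − ⟨E⟩²)/(kT)² = (5.8217 − 5.1085)/9.6100 = 0.0742.

0.0742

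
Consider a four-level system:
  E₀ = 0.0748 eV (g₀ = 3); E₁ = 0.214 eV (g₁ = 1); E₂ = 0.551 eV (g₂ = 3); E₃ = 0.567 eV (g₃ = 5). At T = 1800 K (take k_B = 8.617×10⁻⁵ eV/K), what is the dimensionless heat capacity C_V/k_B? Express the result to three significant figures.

0.847

k_BT = 8.617×10⁻⁵ × 1800 K = 0.15511 eV.
Eᵢ/kT = 0.48224, 1.3797, 3.5523, 3.6555.
Z = Σ gᵢe^(−Eᵢ/kT) = 3·e^(−0.48224) + 1·e^(−1.3797) + 3·e^(−3.5523) + 5·e^(−3.6555) = 1.8522 + 0.25165 + 0.085976 + 0.12924 = 2.3191.
⟨E⟩ = 0.13499 eV, ⟨E²⟩ = 0.038610 eV².
C_V/k_B = (⟨E²⟩ − ⟨E⟩²)/(kT)² = (0.038610 − 0.018222)/0.024059 = 0.847.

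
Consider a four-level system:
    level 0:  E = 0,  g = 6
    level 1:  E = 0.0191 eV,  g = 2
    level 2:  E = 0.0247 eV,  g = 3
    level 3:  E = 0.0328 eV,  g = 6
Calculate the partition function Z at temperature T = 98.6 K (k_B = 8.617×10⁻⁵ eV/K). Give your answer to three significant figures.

k_BT = 8.617×10⁻⁵ × 98.6 K = 0.0084964 eV.
Eᵢ/kT = 0, 2.2480, 2.9071, 3.8605.
Z = Σ gᵢe^(−Eᵢ/kT) = 6·e^(−0) + 2·e^(−2.2480) + 3·e^(−2.9071) + 6·e^(−3.8605) = 6.0000 + 0.21122 + 0.16390 + 0.12634 = 6.5015.

Z = 6.50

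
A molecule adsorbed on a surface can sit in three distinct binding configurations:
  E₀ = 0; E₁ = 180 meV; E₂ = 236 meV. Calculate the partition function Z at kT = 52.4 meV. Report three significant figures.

Eᵢ/kT = 0, 3.4351, 4.5038.
Z = Σ e^(−Eᵢ/kT) = e^(−0) + e^(−3.4351) + e^(−4.5038) = 1.0000 + 0.032222 + 0.011067 = 1.0433.

Z = 1.04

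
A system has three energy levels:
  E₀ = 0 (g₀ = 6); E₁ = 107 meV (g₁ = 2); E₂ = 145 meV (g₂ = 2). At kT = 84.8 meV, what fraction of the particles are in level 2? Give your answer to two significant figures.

Eᵢ/kT = 0, 1.262, 1.710.
Z = Σ gᵢe^(−Eᵢ/kT) = 6·e^(−0) + 2·e^(−1.262) + 2·e^(−1.710) = 6.000 + 0.5662 + 0.3617 = 6.928.
P₂ = g₂ e^(−E₂/kT) / Z = 0.3617/6.928 = 0.052.

0.052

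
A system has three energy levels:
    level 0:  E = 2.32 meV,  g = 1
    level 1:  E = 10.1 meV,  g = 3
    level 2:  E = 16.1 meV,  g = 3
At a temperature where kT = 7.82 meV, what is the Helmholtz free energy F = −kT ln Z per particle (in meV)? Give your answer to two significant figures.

Eᵢ/kT = 0.2967, 1.292, 2.059.
Z = Σ gᵢe^(−Eᵢ/kT) = 1·e^(−0.2967) + 3·e^(−1.292) + 3·e^(−2.059) = 0.7433 + 0.8242 + 0.3827 = 1.950.
F = −kT ln Z = −7.82 × ln(1.950) = −7.82 × 0.6678 = -5.2 meV.

-5.2 meV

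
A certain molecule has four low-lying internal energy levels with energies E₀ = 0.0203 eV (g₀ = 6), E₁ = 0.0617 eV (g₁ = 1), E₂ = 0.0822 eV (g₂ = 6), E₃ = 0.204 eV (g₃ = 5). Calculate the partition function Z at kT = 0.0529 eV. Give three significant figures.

Z = 5.77

Eᵢ/kT = 0.38374, 1.1664, 1.5539, 3.8563.
Z = Σ gᵢe^(−Eᵢ/kT) = 6·e^(−0.38374) + 1·e^(−1.1664) + 6·e^(−1.5539) + 5·e^(−3.8563) = 4.0879 + 0.31149 + 1.2685 + 0.10573 = 5.7736.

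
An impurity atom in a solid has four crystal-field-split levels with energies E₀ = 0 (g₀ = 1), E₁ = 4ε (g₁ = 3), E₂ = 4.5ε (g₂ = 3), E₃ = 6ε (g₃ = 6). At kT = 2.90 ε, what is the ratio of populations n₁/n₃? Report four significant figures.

n₁/n₃ = (g₁/g₃) exp[−(E₁−E₃)/kT] = (3/6) × exp(−(-2ε)/(2.90ε)) = (3/6) × exp(0.689655) = 0.9965.

0.9965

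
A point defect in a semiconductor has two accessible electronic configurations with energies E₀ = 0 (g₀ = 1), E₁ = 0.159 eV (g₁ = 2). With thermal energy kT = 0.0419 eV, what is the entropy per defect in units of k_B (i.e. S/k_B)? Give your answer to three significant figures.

Eᵢ/kT = 0, 3.7947.
Z = Σ gᵢe^(−Eᵢ/kT) = 1·e^(−0) + 2·e^(−3.7947) = 1.0000 + 0.044979 = 1.0450.
⟨E⟩ = Σ EᵢPᵢ = 0.0068437 eV.
S/k_B = ln Z + ⟨E⟩/kT = ln(1.0450) + 0.0068437/0.0419 = 0.044017 + 0.16333 = 0.207.

0.207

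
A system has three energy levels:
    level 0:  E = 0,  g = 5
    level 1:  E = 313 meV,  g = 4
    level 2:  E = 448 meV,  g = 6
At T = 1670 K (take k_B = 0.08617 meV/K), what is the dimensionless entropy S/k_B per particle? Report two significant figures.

2.1

k_BT = 0.08617 × 1670 K = 143.9 meV.
Eᵢ/kT = 0, 2.175, 3.113.
Z = Σ gᵢe^(−Eᵢ/kT) = 5·e^(−0) + 4·e^(−2.175) + 6·e^(−3.113) = 5.000 + 0.4544 + 0.2668 = 5.721.
⟨E⟩ = Σ EᵢPᵢ = 45.75 meV.
S/k_B = ln Z + ⟨E⟩/kT = ln(5.721) + 45.75/143.9 = 1.744 + 0.3179 = 2.1.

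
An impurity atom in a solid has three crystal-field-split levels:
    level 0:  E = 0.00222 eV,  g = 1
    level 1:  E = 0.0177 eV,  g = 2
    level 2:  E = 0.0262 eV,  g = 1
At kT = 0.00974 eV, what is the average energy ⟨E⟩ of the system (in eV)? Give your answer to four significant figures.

0.007820 eV

Eᵢ/kT = 0.227926, 1.81725, 2.68994.
Z = Σ gᵢe^(−Eᵢ/kT) = 1·e^(−0.227926) + 2·e^(−1.81725) + 1·e^(−2.68994) = 0.796183 + 0.324944 + 0.0678850 = 1.18901.
⟨E⟩ = Σ Eᵢ gᵢe^(−Eᵢ/kT) / Z = (0.00222·0.796183 + 0.0177·0.324944 + 0.0262·0.0678850) / 1.18901 = 0.007820 eV.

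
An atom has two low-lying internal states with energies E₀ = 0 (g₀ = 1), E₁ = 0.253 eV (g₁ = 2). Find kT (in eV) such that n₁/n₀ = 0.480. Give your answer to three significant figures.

n₁/n₀ = (g₁/g₀) exp[−(E₁−E₀)/kT] = 0.480.
⇒ (E₁−E₀)/kT = ln((2/1)/0.480) = ln(4.1667) = 1.4271.
kT = 0.253 eV / 1.4271 = 0.177 eV.

0.177 eV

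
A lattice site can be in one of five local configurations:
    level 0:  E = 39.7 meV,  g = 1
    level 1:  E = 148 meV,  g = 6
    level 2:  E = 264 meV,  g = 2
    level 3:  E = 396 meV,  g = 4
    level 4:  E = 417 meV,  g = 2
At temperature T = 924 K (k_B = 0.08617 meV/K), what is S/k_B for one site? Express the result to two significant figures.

k_BT = 0.08617 × 924 K = 79.62 meV.
Eᵢ/kT = 0.4986, 1.859, 3.316, 4.974, 5.237.
Z = Σ gᵢe^(−Eᵢ/kT) = 1·e^(−0.4986) + 6·e^(−1.859) + 2·e^(−3.316) + 4·e^(−4.974) + 2·e^(−5.237) = 0.6074 + 0.9350 + 0.07260 + 0.02766 + 0.01063 = 1.653.
⟨E⟩ = Σ EᵢPᵢ = 119.2 meV.
S/k_B = ln Z + ⟨E⟩/kT = ln(1.653) + 119.2/79.62 = 0.5026 + 1.497 = 2.0.

2.0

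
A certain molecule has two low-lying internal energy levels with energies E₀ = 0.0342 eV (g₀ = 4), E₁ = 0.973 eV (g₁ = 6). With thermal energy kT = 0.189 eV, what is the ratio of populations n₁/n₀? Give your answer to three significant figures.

n₁/n₀ = (g₁/g₀) exp[−(E₁−E₀)/kT] = (6/4) × exp(−(0.9388 eV)/(0.189 eV)) = (6/4) × exp(-4.9672) = 0.0104.

0.0104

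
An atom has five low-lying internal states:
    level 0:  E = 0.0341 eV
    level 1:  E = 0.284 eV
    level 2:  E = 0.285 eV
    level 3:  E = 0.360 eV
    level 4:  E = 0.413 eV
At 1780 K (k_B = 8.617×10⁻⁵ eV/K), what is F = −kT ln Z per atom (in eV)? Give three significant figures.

k_BT = 8.617×10⁻⁵ × 1780 K = 0.15338 eV.
Eᵢ/kT = 0.22232, 1.8516, 1.8581, 2.3471, 2.6927.
Z = Σ e^(−Eᵢ/kT) = e^(−0.22232) + e^(−1.8516) + e^(−1.8581) + e^(−2.3471) + e^(−2.6927) = 0.80066 + 0.15699 + 0.15597 + 0.095646 + 0.067698 = 1.2770.
F = −kT ln Z = −0.15338 × ln(1.2770) = −0.15338 × 0.24451 = -0.0375 eV.

-0.0375 eV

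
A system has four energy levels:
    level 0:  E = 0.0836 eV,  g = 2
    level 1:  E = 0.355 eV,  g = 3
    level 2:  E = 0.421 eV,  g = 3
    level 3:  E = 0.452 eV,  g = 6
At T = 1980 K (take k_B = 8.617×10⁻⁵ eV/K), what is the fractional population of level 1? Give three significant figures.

k_BT = 8.617×10⁻⁵ × 1980 K = 0.17062 eV.
Eᵢ/kT = 0.48998, 2.0806, 2.4675, 2.6492.
Z = Σ gᵢe^(−Eᵢ/kT) = 2·e^(−0.48998) + 3·e^(−2.0806) + 3·e^(−2.4675) + 6·e^(−2.6492) = 1.2253 + 0.37457 + 0.25439 + 0.42425 = 2.2785.
P₁ = g₁ e^(−E₁/kT) / Z = 0.37457/2.2785 = 0.164.

0.164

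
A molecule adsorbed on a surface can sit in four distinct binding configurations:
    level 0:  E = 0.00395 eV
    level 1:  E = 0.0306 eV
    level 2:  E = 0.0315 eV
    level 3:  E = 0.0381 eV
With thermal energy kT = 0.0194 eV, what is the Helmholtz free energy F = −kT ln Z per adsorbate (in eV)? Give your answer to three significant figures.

-0.00596 eV

Eᵢ/kT = 0.20361, 1.5773, 1.6237, 1.9639.
Z = Σ e^(−Eᵢ/kT) = e^(−0.20361) + e^(−1.5773) + e^(−1.6237) + e^(−1.9639) = 0.81578 + 0.20653 + 0.19717 + 0.14031 = 1.3598.
F = −kT ln Z = −0.0194 × ln(1.3598) = −0.0194 × 0.30734 = -0.00596 eV.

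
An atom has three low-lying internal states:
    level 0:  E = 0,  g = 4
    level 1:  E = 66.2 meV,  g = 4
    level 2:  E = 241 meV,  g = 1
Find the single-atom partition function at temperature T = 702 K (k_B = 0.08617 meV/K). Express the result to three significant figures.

k_BT = 0.08617 × 702 K = 60.491 meV.
Eᵢ/kT = 0, 1.0944, 3.9841.
Z = Σ gᵢe^(−Eᵢ/kT) = 4·e^(−0) + 4·e^(−1.0944) + 1·e^(−3.9841) = 4.0000 + 1.3390 + 0.018609 = 5.3576.

Z = 5.36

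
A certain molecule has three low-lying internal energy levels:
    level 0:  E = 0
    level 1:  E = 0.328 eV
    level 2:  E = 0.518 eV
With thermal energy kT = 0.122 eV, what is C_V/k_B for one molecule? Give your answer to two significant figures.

Eᵢ/kT = 0, 2.689, 4.246.
Z = Σ e^(−Eᵢ/kT) = e^(−0) + e^(−2.689) + e^(−4.246) = 1.000 + 0.06795 + 0.01432 = 1.082.
⟨E⟩ = 0.02745 eV, ⟨E²⟩ = 0.01031 eV².
C_V/k_B = (⟨E²⟩ − ⟨E⟩²)/(kT)² = (0.01031 − 0.0007535)/0.01488 = 0.64.

0.64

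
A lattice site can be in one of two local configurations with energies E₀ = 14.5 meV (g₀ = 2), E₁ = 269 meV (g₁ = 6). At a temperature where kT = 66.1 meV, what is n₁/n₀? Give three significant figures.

n₁/n₀ = (g₁/g₀) exp[−(E₁−E₀)/kT] = (6/2) × exp(−(254.5 meV)/(66.1 meV)) = (6/2) × exp(-3.8502) = 0.0638.

0.0638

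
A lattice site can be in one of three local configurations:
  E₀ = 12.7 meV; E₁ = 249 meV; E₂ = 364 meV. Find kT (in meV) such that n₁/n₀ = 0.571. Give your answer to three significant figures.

422 meV

n₁/n₀ = exp[−(E₁−E₀)/kT] = 0.571.
⇒ (E₁−E₀)/kT = ln(1/0.571) = ln(1.7513) = 0.56036.
kT = 236.3 meV / 0.56036 = 422 meV.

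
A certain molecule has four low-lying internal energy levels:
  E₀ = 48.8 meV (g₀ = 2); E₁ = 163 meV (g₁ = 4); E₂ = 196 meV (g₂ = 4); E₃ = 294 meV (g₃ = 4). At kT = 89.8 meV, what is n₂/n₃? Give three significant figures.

n₂/n₃ = (g₂/g₃) exp[−(E₂−E₃)/kT] = (4/4) × exp(−(-98 meV)/(89.8 meV)) = (4/4) × exp(1.0913) = 2.98.

2.98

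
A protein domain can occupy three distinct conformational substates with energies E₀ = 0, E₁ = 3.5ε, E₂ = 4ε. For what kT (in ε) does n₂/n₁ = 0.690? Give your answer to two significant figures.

1.3 ε

n₂/n₁ = exp[−(E₂−E₁)/kT] = 0.690.
⇒ (E₂−E₁)/kT = ln(1/0.690) = ln(1.449) = 0.3709.
kT = 0.5ε / 0.3709 = 1.3 ε.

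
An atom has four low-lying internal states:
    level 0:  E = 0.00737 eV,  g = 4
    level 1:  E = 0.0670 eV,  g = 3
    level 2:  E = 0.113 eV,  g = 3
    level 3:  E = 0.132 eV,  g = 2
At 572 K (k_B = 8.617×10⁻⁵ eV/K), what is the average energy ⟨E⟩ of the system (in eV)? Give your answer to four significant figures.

k_BT = 8.617×10⁻⁵ × 572 K = 0.0492892 eV.
Eᵢ/kT = 0.149526, 1.35932, 2.29259, 2.67807.
Z = Σ gᵢe^(−Eᵢ/kT) = 4·e^(−0.149526) + 3·e^(−1.35932) + 3·e^(−2.29259) + 2·e^(−2.67807) = 3.44446 + 0.770506 + 0.303014 + 0.137391 = 4.65537.
⟨E⟩ = Σ Eᵢ gᵢe^(−Eᵢ/kT) / Z = (0.00737·3.44446 + 0.0670·0.770506 + 0.113·0.303014 + 0.132·0.137391) / 4.65537 = 0.02779 eV.

0.02779 eV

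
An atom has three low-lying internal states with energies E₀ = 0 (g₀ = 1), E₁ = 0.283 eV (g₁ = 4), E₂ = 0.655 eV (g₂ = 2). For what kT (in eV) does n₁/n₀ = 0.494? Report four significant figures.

n₁/n₀ = (g₁/g₀) exp[−(E₁−E₀)/kT] = 0.494.
⇒ (E₁−E₀)/kT = ln((4/1)/0.494) = ln(8.09717) = 2.09151.
kT = 0.283 eV / 2.09151 = 0.1353 eV.

0.1353 eV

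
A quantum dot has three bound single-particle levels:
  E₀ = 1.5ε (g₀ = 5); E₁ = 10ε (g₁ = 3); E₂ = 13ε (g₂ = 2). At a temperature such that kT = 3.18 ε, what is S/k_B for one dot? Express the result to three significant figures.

Eᵢ/kT = 0.47170, 3.1447, 4.0881.
Z = Σ gᵢe^(−Eᵢ/kT) = 5·e^(−0.47170) + 3·e^(−3.1447) + 2·e^(−4.0881) = 3.1197 + 0.12924 + 0.033542 = 3.2825.
⟨E⟩ = Σ EᵢPᵢ = 1.9522 ε.
S/k_B = ln Z + ⟨E⟩/kT = ln(3.2825) + 1.9522/3.18 = 1.1886 + 0.61390 = 1.80.

1.80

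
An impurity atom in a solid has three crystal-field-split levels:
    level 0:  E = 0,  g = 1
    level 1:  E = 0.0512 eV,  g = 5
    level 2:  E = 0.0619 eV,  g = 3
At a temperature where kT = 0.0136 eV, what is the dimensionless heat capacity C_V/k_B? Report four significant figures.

1.747

Eᵢ/kT = 0, 3.76471, 4.55147.
Z = Σ gᵢe^(−Eᵢ/kT) = 1·e^(−0) + 5·e^(−3.76471) + 3·e^(−4.55147) = 1.00000 + 0.115872 + 0.0316550 = 1.14753.
⟨E⟩ = 0.00687746 eV, ⟨E²⟩ = 0.000370397 eV².
C_V/k_B = (⟨E²⟩ − ⟨E⟩²)/(kT)² = (0.000370397 − 0.0000472995)/0.000184960 = 1.747.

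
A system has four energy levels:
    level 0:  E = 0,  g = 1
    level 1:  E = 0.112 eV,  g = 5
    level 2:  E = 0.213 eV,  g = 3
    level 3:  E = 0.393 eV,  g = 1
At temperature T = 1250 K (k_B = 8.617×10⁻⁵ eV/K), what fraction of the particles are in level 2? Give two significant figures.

0.13

k_BT = 8.617×10⁻⁵ × 1250 K = 0.1077 eV.
Eᵢ/kT = 0, 1.040, 1.978, 3.649.
Z = Σ gᵢe^(−Eᵢ/kT) = 1·e^(−0) + 5·e^(−1.040) + 3·e^(−1.978) + 1·e^(−3.649) = 1.000 + 1.767 + 0.4150 + 0.02602 = 3.208.
P₂ = g₂ e^(−E₂/kT) / Z = 0.4150/3.208 = 0.13.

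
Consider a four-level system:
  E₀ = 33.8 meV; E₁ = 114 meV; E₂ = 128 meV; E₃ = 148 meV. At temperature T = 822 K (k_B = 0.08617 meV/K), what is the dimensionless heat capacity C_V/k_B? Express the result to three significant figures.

k_BT = 0.08617 × 822 K = 70.832 meV.
Eᵢ/kT = 0.47719, 1.6094, 1.8071, 2.0895.
Z = Σ e^(−Eᵢ/kT) = e^(−0.47719) + e^(−1.6094) + e^(−1.8071) + e^(−2.0895) = 0.62052 + 0.20001 + 0.16413 + 0.12375 = 1.1084.
⟨E⟩ = 74.971 meV, ⟨E²⟩ = 7856.3 meV².
C_V/k_B = (⟨E²⟩ − ⟨E⟩²)/(kT)² = (7856.3 − 5620.7)/5017.2 = 0.446.

0.446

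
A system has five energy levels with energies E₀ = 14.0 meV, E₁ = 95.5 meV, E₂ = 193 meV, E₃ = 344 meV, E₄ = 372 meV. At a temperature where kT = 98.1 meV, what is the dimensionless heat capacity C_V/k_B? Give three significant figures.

Eᵢ/kT = 0.14271, 0.97350, 1.9674, 3.5066, 3.7920.
Z = Σ e^(−Eᵢ/kT) = e^(−0.14271) + e^(−0.97350) + e^(−1.9674) + e^(−3.5066) + e^(−3.7920) = 0.86701 + 0.37776 + 0.13982 + 0.029999 + 0.022550 = 1.4371.
⟨E⟩ = 65.345 meV, ⟨E²⟩ = 10781 meV².
C_V/k_B = (⟨E²⟩ − ⟨E⟩²)/(kT)² = (10781 − 4270.0)/9623.6 = 0.677.

0.677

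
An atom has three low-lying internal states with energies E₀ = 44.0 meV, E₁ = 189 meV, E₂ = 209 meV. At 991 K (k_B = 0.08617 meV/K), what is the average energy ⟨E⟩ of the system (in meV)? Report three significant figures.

k_BT = 0.08617 × 991 K = 85.394 meV.
Eᵢ/kT = 0.51526, 2.2133, 2.4475.
Z = Σ e^(−Eᵢ/kT) = e^(−0.51526) + e^(−2.2133) + e^(−2.4475) = 0.59735 + 0.10934 + 0.086510 = 0.79320.
⟨E⟩ = Σ Eᵢ e^(−Eᵢ/kT) / Z = (44.0·0.59735 + 189·0.10934 + 209·0.086510) / 0.79320 = 82.0 meV.

82.0 meV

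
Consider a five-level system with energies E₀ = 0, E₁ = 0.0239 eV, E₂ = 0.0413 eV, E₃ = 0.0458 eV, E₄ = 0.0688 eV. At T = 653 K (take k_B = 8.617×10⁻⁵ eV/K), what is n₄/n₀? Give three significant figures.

k_BT = 8.617×10⁻⁵ × 653 K = 0.056269 eV.
n₄/n₀ = exp[−(E₄−E₀)/kT] = exp(−(0.0688 eV)/(0.056269 eV)) = exp(-1.2227) = 0.294.

0.294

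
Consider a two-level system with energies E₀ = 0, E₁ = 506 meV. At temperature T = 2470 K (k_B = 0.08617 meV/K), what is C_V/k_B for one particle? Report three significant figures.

k_BT = 0.08617 × 2470 K = 212.84 meV.
Eᵢ/kT = 0, 2.3774.
Z = Σ e^(−Eᵢ/kT) = e^(−0) + e^(−2.3774) = 1.0000 + 0.092792 = 1.0928.
⟨E⟩ = 42.966 meV, ⟨E²⟩ = 21741 meV².
C_V/k_B = (⟨E²⟩ − ⟨E⟩²)/(kT)² = (21741 − 1846.1)/45301 = 0.439.

0.439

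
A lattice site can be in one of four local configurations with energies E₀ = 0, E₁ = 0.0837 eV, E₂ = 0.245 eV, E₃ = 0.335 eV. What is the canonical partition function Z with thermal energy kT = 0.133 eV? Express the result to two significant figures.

Eᵢ/kT = 0, 0.6293, 1.842, 2.519.
Z = Σ e^(−Eᵢ/kT) = e^(−0) + e^(−0.6293) + e^(−1.842) + e^(−2.519) = 1.000 + 0.5330 + 0.1585 + 0.08054 = 1.772.

Z = 1.8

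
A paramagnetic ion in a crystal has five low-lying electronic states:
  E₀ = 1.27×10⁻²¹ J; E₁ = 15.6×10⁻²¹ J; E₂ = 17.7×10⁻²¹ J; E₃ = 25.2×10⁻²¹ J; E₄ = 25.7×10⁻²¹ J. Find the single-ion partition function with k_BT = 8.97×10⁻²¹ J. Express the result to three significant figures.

Eᵢ/kT = 0.14158, 1.7391, 1.9732, 2.8094, 2.8651.
Z = Σ e^(−Eᵢ/kT) = e^(−0.14158) + e^(−1.7391) + e^(−1.9732) + e^(−2.8094) + e^(−2.8651) = 0.86799 + 0.17568 + 0.13901 + 0.060241 + 0.056977 = 1.2999.

Z = 1.30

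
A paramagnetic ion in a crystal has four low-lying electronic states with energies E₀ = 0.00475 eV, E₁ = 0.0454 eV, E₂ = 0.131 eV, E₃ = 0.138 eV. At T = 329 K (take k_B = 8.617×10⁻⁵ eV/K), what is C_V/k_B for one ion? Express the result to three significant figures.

0.612

k_BT = 8.617×10⁻⁵ × 329 K = 0.028350 eV.
Eᵢ/kT = 0.16755, 1.6014, 4.6208, 4.8677.
Z = Σ e^(−Eᵢ/kT) = e^(−0.16755) + e^(−1.6014) + e^(−4.6208) + e^(−4.8677) = 0.84573 + 0.20161 + 0.0098449 + 0.0076910 = 1.0649.
⟨E⟩ = 0.014575 eV, ⟨E²⟩ = 0.00070434 eV².
C_V/k_B = (⟨E²⟩ − ⟨E⟩²)/(kT)² = (0.00070434 − 0.00021243)/0.00080372 = 0.612.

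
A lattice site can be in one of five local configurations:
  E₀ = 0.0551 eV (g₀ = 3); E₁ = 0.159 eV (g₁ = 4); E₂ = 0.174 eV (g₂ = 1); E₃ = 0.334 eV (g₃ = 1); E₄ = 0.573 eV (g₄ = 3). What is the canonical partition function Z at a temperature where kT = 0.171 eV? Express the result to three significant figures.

Z = 4.36

Eᵢ/kT = 0.32222, 0.92982, 1.0175, 1.9532, 3.3509.
Z = Σ gᵢe^(−Eᵢ/kT) = 3·e^(−0.32222) + 4·e^(−0.92982) + 1·e^(−1.0175) + 1·e^(−1.9532) + 3·e^(−3.3509) = 2.1736 + 1.5785 + 0.36150 + 0.14182 + 0.10516 = 4.3606.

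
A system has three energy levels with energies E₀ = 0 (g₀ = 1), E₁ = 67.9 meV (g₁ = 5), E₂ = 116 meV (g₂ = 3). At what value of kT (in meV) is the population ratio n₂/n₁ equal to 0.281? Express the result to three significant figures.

63.4 meV

n₂/n₁ = (g₂/g₁) exp[−(E₂−E₁)/kT] = 0.281.
⇒ (E₂−E₁)/kT = ln((3/5)/0.281) = ln(2.1352) = 0.75856.
kT = 48.1 meV / 0.75856 = 63.4 meV.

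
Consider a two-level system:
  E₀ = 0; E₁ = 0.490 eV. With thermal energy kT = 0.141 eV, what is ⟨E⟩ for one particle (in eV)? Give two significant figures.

Eᵢ/kT = 0, 3.475.
Z = Σ e^(−Eᵢ/kT) = e^(−0) + e^(−3.475) = 1.000 + 0.03096 = 1.031.
⟨E⟩ = Σ Eᵢ e^(−Eᵢ/kT) / Z = (0·1.000 + 0.490·0.03096) / 1.031 = 0.015 eV.

0.015 eV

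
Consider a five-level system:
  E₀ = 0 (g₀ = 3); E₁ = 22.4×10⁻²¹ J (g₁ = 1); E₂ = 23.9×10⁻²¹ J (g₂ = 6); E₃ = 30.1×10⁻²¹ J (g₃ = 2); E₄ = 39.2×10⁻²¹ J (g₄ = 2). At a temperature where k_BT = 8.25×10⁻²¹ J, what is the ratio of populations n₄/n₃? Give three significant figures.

n₄/n₃ = (g₄/g₃) exp[−(E₄−E₃)/kT] = (2/2) × exp(−(9.1 ×10⁻²¹ J)/(8.25 ×10⁻²¹ J)) = (2/2) × exp(-1.1030) = 0.332.

0.332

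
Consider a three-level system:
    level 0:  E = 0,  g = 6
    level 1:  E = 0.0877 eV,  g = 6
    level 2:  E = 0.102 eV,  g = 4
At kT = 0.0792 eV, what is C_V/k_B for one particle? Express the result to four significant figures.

Eᵢ/kT = 0, 1.10732, 1.28788.
Z = Σ gᵢe^(−Eᵢ/kT) = 6·e^(−0) + 6·e^(−1.10732) + 4·e^(−1.28788) = 6.00000 + 1.98266 + 1.10342 = 9.08608.
⟨E⟩ = 0.0315238 eV, ⟨E²⟩ = 0.00294177 eV².
C_V/k_B = (⟨E²⟩ − ⟨E⟩²)/(kT)² = (0.00294177 − 0.000993750)/0.00627264 = 0.3106.

0.3106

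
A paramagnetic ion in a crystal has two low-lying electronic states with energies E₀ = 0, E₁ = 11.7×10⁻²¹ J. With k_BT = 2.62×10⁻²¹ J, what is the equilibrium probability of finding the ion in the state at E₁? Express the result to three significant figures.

0.0114

Eᵢ/kT = 0, 4.4656.
Z = Σ e^(−Eᵢ/kT) = e^(−0) + e^(−4.4656) = 1.0000 + 0.011498 = 1.0115.
P₁ = e^(−E₁/kT) / Z = 0.011498/1.0115 = 0.0114.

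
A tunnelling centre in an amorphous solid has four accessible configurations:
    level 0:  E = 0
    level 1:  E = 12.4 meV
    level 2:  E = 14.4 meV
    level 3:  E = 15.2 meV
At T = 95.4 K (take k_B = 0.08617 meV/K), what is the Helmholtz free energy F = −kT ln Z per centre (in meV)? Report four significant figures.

k_BT = 0.08617 × 95.4 K = 8.22062 meV.
Eᵢ/kT = 0, 1.50840, 1.75169, 1.84901.
Z = Σ e^(−Eᵢ/kT) = e^(−0) + e^(−1.50840) + e^(−1.75169) + e^(−1.84901) = 1.00000 + 0.221264 + 0.173481 + 0.157393 = 1.55214.
F = −kT ln Z = −8.22062 × ln(1.55214) = −8.22062 × 0.439635 = -3.614 meV.

-3.614 meV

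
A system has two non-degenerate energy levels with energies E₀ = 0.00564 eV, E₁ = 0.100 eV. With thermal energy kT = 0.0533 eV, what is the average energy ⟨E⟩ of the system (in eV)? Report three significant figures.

0.0194 eV

Eᵢ/kT = 0.10582, 1.8762.
Z = Σ e^(−Eᵢ/kT) = e^(−0.10582) + e^(−1.8762) = 0.89959 + 0.15317 = 1.0528.
⟨E⟩ = Σ Eᵢ e^(−Eᵢ/kT) / Z = (0.00564·0.89959 + 0.100·0.15317) / 1.0528 = 0.0194 eV.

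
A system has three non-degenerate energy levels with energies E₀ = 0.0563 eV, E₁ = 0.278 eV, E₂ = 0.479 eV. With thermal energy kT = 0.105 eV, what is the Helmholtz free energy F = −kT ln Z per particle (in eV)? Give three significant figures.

0.0426 eV

Eᵢ/kT = 0.53619, 2.6476, 4.5619.
Z = Σ e^(−Eᵢ/kT) = e^(−0.53619) + e^(−2.6476) + e^(−4.5619) = 0.58497 + 0.070821 + 0.010442 = 0.66623.
F = −kT ln Z = −0.105 × ln(0.66623) = −0.105 × -0.40612 = 0.0426 eV.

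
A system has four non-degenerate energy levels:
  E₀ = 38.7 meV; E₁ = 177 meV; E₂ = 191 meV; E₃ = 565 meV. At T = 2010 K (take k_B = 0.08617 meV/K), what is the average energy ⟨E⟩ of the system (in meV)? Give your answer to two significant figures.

k_BT = 0.08617 × 2010 K = 173.2 meV.
Eᵢ/kT = 0.2234, 1.022, 1.103, 3.262.
Z = Σ e^(−Eᵢ/kT) = e^(−0.2234) + e^(−1.022) + e^(−1.103) + e^(−3.262) = 0.7998 + 0.3599 + 0.3319 + 0.03831 = 1.530.
⟨E⟩ = Σ Eᵢ e^(−Eᵢ/kT) / Z = (38.7·0.7998 + 177·0.3599 + 191·0.3319 + 565·0.03831) / 1.530 = 120 meV.

120 meV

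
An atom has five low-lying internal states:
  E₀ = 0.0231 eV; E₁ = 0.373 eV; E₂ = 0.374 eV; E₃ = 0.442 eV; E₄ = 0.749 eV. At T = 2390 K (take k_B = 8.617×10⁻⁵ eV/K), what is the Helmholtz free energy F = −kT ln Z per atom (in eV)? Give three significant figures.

k_BT = 8.617×10⁻⁵ × 2390 K = 0.20595 eV.
Eᵢ/kT = 0.11216, 1.8111, 1.8160, 2.1462, 3.6368.
Z = Σ e^(−Eᵢ/kT) = e^(−0.11216) + e^(−1.8111) + e^(−1.8160) + e^(−2.1462) + e^(−3.6368) = 0.89390 + 0.16347 + 0.16268 + 0.11693 + 0.026336 = 1.3633.
F = −kT ln Z = −0.20595 × ln(1.3633) = −0.20595 × 0.30991 = -0.0638 eV.

-0.0638 eV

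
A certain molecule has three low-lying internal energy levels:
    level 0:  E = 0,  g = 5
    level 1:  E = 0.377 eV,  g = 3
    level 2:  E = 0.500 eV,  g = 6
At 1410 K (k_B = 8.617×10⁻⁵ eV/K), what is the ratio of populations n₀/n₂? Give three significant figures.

k_BT = 8.617×10⁻⁵ × 1410 K = 0.12150 eV.
n₀/n₂ = (g₀/g₂) exp[−(E₀−E₂)/kT] = (5/6) × exp(−(-0.500 eV)/(0.12150 eV)) = (5/6) × exp(4.1152) = 51.1.

51.1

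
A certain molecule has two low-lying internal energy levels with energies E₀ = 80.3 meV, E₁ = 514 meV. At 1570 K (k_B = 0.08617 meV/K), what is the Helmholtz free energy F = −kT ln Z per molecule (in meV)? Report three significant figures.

74.9 meV

k_BT = 0.08617 × 1570 K = 135.29 meV.
Eᵢ/kT = 0.59354, 3.7992.
Z = Σ e^(−Eᵢ/kT) = e^(−0.59354) + e^(−3.7992) = 0.55237 + 0.022389 = 0.57476.
F = −kT ln Z = −135.29 × ln(0.57476) = −135.29 × -0.55380 = 74.9 meV.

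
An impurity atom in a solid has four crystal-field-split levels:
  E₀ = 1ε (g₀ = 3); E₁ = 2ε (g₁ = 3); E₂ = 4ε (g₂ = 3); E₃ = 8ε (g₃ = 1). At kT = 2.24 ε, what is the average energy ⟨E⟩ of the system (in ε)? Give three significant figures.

Eᵢ/kT = 0.44643, 0.89286, 1.7857, 3.5714.
Z = Σ gᵢe^(−Eᵢ/kT) = 3·e^(−0.44643) + 3·e^(−0.89286) + 3·e^(−1.7857) + 1·e^(−3.5714) = 1.9197 + 1.2284 + 0.50304 + 0.028116 = 3.6793.
⟨E⟩ = Σ Eᵢ gᵢe^(−Eᵢ/kT) / Z = (1·1.9197 + 2·1.2284 + 4·0.50304 + 8·0.028116) / 3.6793 = 1.80 ε.

1.80 ε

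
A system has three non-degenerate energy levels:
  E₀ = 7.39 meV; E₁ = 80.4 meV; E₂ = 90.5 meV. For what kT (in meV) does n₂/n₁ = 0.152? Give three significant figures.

5.36 meV

n₂/n₁ = exp[−(E₂−E₁)/kT] = 0.152.
⇒ (E₂−E₁)/kT = ln(1/0.152) = ln(6.5789) = 1.8839.
kT = 10.1 meV / 1.8839 = 5.36 meV.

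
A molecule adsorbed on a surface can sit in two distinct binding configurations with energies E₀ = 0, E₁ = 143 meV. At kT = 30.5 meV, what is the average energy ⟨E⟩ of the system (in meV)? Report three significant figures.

Eᵢ/kT = 0, 4.6885.
Z = Σ e^(−Eᵢ/kT) = e^(−0) + e^(−4.6885) = 1.0000 + 0.0092005 = 1.0092.
⟨E⟩ = Σ Eᵢ e^(−Eᵢ/kT) / Z = (0·1.0000 + 143·0.0092005) / 1.0092 = 1.30 meV.

1.30 meV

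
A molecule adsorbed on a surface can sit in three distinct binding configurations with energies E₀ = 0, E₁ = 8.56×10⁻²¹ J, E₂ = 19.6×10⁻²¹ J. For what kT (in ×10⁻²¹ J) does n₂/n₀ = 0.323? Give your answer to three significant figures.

17.3 ×10⁻²¹ J

n₂/n₀ = exp[−(E₂−E₀)/kT] = 0.323.
⇒ (E₂−E₀)/kT = ln(1/0.323) = ln(3.0960) = 1.1301.
kT = 19.6 ×10⁻²¹ J / 1.1301 = 17.3 ×10⁻²¹ J.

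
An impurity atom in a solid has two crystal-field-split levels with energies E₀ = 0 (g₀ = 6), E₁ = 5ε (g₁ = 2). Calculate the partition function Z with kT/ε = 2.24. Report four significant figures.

Eᵢ/kT = 0, 2.23214.
Z = Σ gᵢe^(−Eᵢ/kT) = 6·e^(−0) + 2·e^(−2.23214) = 6.00000 + 0.214597 = 6.21460.

Z = 6.215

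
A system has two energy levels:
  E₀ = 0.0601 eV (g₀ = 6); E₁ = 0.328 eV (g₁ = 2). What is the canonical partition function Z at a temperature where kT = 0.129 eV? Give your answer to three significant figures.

Eᵢ/kT = 0.46589, 2.5426.
Z = Σ gᵢe^(−Eᵢ/kT) = 6·e^(−0.46589) + 2·e^(−2.5426) = 3.7655 + 0.15732 = 3.9228.

Z = 3.92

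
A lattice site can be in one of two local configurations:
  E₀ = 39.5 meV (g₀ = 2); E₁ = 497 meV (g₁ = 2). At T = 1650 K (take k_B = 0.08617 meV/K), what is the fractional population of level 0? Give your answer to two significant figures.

k_BT = 0.08617 × 1650 K = 142.2 meV.
Eᵢ/kT = 0.2778, 3.495.
Z = Σ gᵢe^(−Eᵢ/kT) = 2·e^(−0.2778) + 2·e^(−3.495) = 1.515 + 0.06070 = 1.576.
P₀ = g₀ e^(−E₀/kT) / Z = 1.515/1.576 = 0.96.

0.96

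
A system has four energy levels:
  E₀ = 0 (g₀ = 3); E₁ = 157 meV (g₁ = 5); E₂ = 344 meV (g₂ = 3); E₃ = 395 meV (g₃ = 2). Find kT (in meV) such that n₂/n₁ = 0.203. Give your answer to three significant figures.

173 meV

n₂/n₁ = (g₂/g₁) exp[−(E₂−E₁)/kT] = 0.203.
⇒ (E₂−E₁)/kT = ln((3/5)/0.203) = ln(2.9557) = 1.0837.
kT = 187 meV / 1.0837 = 173 meV.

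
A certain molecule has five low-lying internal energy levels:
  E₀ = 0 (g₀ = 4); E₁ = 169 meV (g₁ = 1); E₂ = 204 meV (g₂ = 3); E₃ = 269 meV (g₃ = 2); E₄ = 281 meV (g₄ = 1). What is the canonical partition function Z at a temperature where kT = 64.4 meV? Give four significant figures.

Z = 4.242

Eᵢ/kT = 0, 2.62422, 3.16770, 4.17702, 4.36335.
Z = Σ gᵢe^(−Eᵢ/kT) = 4·e^(−0) + 1·e^(−2.62422) + 3·e^(−3.16770) + 2·e^(−4.17702) + 1·e^(−4.36335) = 4.00000 + 0.0724963 + 0.126301 + 0.0306883 + 0.0127357 = 4.24222.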